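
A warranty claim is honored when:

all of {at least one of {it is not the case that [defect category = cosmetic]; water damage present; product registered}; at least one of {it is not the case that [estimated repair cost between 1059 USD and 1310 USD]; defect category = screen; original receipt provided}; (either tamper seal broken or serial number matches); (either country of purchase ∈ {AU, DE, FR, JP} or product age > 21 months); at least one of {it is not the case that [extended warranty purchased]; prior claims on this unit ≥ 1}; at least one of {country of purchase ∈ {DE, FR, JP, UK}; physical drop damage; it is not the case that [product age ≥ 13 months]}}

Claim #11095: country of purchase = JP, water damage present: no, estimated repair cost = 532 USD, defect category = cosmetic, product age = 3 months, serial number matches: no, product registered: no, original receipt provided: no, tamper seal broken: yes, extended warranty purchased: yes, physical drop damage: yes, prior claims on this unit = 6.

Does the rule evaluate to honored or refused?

Refused

Atomic conditions:
  defect category = cosmetic: cosmetic == cosmetic is true
  water damage present: no → false
  product registered: no → false
  estimated repair cost between 1059 USD and 1310 USD: 532 in [1059, 1310] is false
  defect category = screen: cosmetic == screen is false
  original receipt provided: no → false
  tamper seal broken: yes → true
  serial number matches: no → false
  country of purchase ∈ {AU, DE, FR, JP}: JP is in the set → true
  product age > 21 months: 3 > 21 is false
  extended warranty purchased: yes → true
  prior claims on this unit ≥ 1: 6 ≥ 1 is true
  country of purchase ∈ {DE, FR, JP, UK}: JP is in the set → true
  physical drop damage: yes → true
  product age ≥ 13 months: 3 ≥ 13 is false
Combine:
[1.1] NOT true = false
[1] false OR false OR false = false
[2.1] NOT false = true
[2] true OR false OR false = true
[3] true OR false = true
[4] true OR false = true
[5.1] NOT true = false
[5] false OR true = true
[6.3] NOT false = true
[6] true OR true OR true = true
[root] false AND true AND true AND true AND true AND true = false
Overall: false → refused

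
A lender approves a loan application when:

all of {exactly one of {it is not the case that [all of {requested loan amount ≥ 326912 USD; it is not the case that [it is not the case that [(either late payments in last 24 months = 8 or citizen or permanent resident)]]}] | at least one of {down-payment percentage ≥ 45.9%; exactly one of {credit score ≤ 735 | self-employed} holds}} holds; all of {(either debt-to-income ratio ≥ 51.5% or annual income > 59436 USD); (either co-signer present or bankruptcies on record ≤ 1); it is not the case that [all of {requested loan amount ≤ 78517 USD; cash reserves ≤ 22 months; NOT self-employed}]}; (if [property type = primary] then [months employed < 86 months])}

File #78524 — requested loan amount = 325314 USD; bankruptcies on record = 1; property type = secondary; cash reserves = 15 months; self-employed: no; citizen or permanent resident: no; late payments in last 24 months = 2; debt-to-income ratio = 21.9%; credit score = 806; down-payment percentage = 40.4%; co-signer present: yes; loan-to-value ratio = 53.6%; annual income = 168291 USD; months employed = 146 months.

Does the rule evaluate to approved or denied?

Atomic conditions:
  requested loan amount ≥ 326912 USD: 325314 ≥ 326912 is false
  late payments in last 24 months = 8: 2 == 8 is false
  citizen or permanent resident: no → false
  down-payment percentage ≥ 45.9%: 40.4 ≥ 45.9 is false
  credit score ≤ 735: 806 ≤ 735 is false
  self-employed: no → false
  debt-to-income ratio ≥ 51.5%: 21.9 ≥ 51.5 is false
  annual income > 59436 USD: 168291 > 59436 is true
  co-signer present: yes → true
  bankruptcies on record ≤ 1: 1 ≤ 1 is true
  requested loan amount ≤ 78517 USD: 325314 ≤ 78517 is false
  cash reserves ≤ 22 months: 15 ≤ 22 is true
  NOT self-employed: no → true
  property type = primary: secondary == primary is false
  months employed < 86 months: 146 < 86 is false
Combine:
[1.1.1.2.1.1] false OR false = false
[1.1.1.2.1] NOT false = true
[1.1.1.2] NOT true = false
[1.1.1] false AND false = false
[1.1] NOT false = true
[1.2.2] exactly-one(false, false) = false
[1.2] false OR false = false
[1] exactly-one(true, false) = true
[2.1] false OR true = true
[2.2] true OR true = true
[2.3.1] false AND true AND true = false
[2.3] NOT false = true
[2] true AND true AND true = true
[3] false → false (antecedent false ⇒ implication holds) = true
[root] true AND true AND true = true
Overall: true → approved

Approved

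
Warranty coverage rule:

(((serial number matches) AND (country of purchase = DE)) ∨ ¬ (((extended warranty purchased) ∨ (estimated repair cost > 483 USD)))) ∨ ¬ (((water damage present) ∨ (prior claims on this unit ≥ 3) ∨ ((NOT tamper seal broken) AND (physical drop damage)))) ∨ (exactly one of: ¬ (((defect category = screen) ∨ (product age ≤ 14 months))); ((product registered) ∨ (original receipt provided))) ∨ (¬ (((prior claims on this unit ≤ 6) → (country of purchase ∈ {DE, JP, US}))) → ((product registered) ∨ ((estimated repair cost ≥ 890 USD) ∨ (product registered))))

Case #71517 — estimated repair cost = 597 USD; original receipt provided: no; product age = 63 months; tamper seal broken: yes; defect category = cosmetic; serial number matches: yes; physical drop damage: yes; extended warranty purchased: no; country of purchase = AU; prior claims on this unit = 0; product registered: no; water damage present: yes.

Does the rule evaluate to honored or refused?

Honored

Atomic conditions:
  serial number matches: yes → true
  country of purchase = DE: AU == DE is false
  extended warranty purchased: no → false
  estimated repair cost > 483 USD: 597 > 483 is true
  water damage present: yes → true
  prior claims on this unit ≥ 3: 0 ≥ 3 is false
  NOT tamper seal broken: yes → false
  physical drop damage: yes → true
  defect category = screen: cosmetic == screen is false
  product age ≤ 14 months: 63 ≤ 14 is false
  product registered: no → false
  original receipt provided: no → false
  prior claims on this unit ≤ 6: 0 ≤ 6 is true
  country of purchase ∈ {DE, JP, US}: AU is not in the set → false
  estimated repair cost ≥ 890 USD: 597 ≥ 890 is false
Combine:
[1.1] true AND false = false
[1.2.1] false OR true = true
[1.2] NOT true = false
[1] false OR false = false
[2.1.3] false AND true = false
[2.1] true OR false OR false = true
[2] NOT true = false
[3.1.1] false OR false = false
[3.1] NOT false = true
[3.2] false OR false = false
[3] exactly-one(true, false) = true
[4.1.1] true → false = false
[4.1] NOT false = true
[4.2.2] false OR false = false
[4.2] false OR false = false
[4] true → false = false
[root] false OR false OR true OR false = true
Overall: true → honored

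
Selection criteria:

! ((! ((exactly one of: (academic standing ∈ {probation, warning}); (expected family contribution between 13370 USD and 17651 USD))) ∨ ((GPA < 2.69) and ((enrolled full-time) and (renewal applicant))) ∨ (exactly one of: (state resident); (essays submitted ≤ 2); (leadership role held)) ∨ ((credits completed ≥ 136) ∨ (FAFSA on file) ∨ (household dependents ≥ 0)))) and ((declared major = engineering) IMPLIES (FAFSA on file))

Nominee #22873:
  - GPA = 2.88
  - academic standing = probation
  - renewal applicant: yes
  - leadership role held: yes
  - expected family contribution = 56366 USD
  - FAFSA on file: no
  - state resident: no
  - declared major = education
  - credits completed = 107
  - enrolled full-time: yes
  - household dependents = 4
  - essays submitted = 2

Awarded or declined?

Atomic conditions:
  academic standing ∈ {probation, warning}: probation is in the set → true
  expected family contribution between 13370 USD and 17651 USD: 56366 in [13370, 17651] is false
  GPA < 2.69: 2.88 < 2.69 is false
  enrolled full-time: yes → true
  renewal applicant: yes → true
  state resident: no → false
  essays submitted ≤ 2: 2 ≤ 2 is true
  leadership role held: yes → true
  credits completed ≥ 136: 107 ≥ 136 is false
  FAFSA on file: no → false
  household dependents ≥ 0: 4 ≥ 0 is true
  declared major = engineering: education == engineering is false
Combine:
[1.1.1.1] exactly-one(true, false) = true
[1.1.1] NOT true = false
[1.1.2.2] true AND true = true
[1.1.2] false AND true = false
[1.1.3] exactly-one(false, true, true) = false
[1.1.4] false OR false OR true = true
[1.1] false OR false OR false OR true = true
[1] NOT true = false
[2] false → false (antecedent false ⇒ implication holds) = true
[root] false AND true = false
Overall: false → declined

Declined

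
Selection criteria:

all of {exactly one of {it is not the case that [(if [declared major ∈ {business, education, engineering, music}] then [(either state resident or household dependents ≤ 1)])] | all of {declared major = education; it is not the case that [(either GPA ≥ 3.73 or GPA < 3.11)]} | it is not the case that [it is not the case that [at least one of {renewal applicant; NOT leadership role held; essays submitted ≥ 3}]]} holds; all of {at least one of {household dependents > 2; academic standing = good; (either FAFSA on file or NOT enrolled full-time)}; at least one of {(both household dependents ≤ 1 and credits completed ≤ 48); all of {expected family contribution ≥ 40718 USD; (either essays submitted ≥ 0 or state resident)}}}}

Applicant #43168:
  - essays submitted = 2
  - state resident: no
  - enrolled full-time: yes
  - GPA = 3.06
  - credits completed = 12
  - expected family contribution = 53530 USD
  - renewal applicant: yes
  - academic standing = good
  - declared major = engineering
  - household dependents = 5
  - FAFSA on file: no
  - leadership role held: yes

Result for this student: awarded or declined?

Declined

Atomic conditions:
  declared major ∈ {business, education, engineering, music}: engineering is in the set → true
  state resident: no → false
  household dependents ≤ 1: 5 ≤ 1 is false
  declared major = education: engineering == education is false
  GPA ≥ 3.73: 3.06 ≥ 3.73 is false
  GPA < 3.11: 3.06 < 3.11 is true
  renewal applicant: yes → true
  NOT leadership role held: yes → false
  essays submitted ≥ 3: 2 ≥ 3 is false
  household dependents > 2: 5 > 2 is true
  academic standing = good: good == good is true
  FAFSA on file: no → false
  NOT enrolled full-time: yes → false
  credits completed ≤ 48: 12 ≤ 48 is true
  expected family contribution ≥ 40718 USD: 53530 ≥ 40718 is true
  essays submitted ≥ 0: 2 ≥ 0 is true
Combine:
[1.1.1.2] false OR false = false
[1.1.1] true → false = false
[1.1] NOT false = true
[1.2.2.1] false OR true = true
[1.2.2] NOT true = false
[1.2] false AND false = false
[1.3.1.1] true OR false OR false = true
[1.3.1] NOT true = false
[1.3] NOT false = true
[1] exactly-one(true, false, true) = false
[2.1.3] false OR false = false
[2.1] true OR true OR false = true
[2.2.1] false AND true = false
[2.2.2.2] true OR false = true
[2.2.2] true AND true = true
[2.2] false OR true = true
[2] true AND true = true
[root] false AND true = false
Overall: false → declined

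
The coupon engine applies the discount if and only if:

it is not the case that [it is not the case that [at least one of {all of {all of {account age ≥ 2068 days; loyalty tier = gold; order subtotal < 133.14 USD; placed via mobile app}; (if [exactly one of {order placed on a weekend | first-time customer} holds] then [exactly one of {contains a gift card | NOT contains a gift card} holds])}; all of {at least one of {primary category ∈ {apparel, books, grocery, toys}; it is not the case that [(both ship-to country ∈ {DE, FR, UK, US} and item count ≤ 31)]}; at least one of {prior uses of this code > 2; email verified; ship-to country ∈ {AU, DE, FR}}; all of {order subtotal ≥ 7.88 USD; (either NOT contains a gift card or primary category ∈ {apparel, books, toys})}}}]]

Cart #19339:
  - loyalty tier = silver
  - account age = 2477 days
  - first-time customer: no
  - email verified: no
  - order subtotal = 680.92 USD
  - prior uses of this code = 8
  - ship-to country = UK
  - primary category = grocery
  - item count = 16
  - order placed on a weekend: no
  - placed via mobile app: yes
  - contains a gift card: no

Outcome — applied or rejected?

Applied

Atomic conditions:
  account age ≥ 2068 days: 2477 ≥ 2068 is true
  loyalty tier = gold: silver == gold is false
  order subtotal < 133.14 USD: 680.92 < 133.14 is false
  placed via mobile app: yes → true
  order placed on a weekend: no → false
  first-time customer: no → false
  contains a gift card: no → false
  NOT contains a gift card: no → true
  primary category ∈ {apparel, books, grocery, toys}: grocery is in the set → true
  ship-to country ∈ {DE, FR, UK, US}: UK is in the set → true
  item count ≤ 31: 16 ≤ 31 is true
  prior uses of this code > 2: 8 > 2 is true
  email verified: no → false
  ship-to country ∈ {AU, DE, FR}: UK is not in the set → false
  order subtotal ≥ 7.88 USD: 680.92 ≥ 7.88 is true
  primary category ∈ {apparel, books, toys}: grocery is not in the set → false
Combine:
[1.1.1.1] true AND false AND false AND true = false
[1.1.1.2.1] exactly-one(false, false) = false
[1.1.1.2.2] exactly-one(false, true) = true
[1.1.1.2] false → true (antecedent false ⇒ implication holds) = true
[1.1.1] false AND true = false
[1.1.2.1.2.1] true AND true = true
[1.1.2.1.2] NOT true = false
[1.1.2.1] true OR false = true
[1.1.2.2] true OR false OR false = true
[1.1.2.3.2] true OR false = true
[1.1.2.3] true AND true = true
[1.1.2] true AND true AND true = true
[1.1] false OR true = true
[1] NOT true = false
[root] NOT false = true
Overall: true → applied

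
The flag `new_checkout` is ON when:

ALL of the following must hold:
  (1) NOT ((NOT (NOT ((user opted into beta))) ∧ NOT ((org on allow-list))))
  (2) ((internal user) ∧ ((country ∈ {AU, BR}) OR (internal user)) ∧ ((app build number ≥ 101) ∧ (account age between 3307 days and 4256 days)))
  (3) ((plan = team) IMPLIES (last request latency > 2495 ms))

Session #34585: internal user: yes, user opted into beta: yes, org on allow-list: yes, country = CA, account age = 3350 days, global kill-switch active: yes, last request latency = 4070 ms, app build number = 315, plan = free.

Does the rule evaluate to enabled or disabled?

Enabled

Atomic conditions:
  user opted into beta: yes → true
  org on allow-list: yes → true
  internal user: yes → true
  country ∈ {AU, BR}: CA is not in the set → false
  app build number ≥ 101: 315 ≥ 101 is true
  account age between 3307 days and 4256 days: 3350 in [3307, 4256] is true
  plan = team: free == team is false
  last request latency > 2495 ms: 4070 > 2495 is true
Combine:
[1.1.1.1] NOT true = false
[1.1.1] NOT false = true
[1.1.2] NOT true = false
[1.1] true AND false = false
[1] NOT false = true
[2.2] false OR true = true
[2.3] true AND true = true
[2] true AND true AND true = true
[3] false → true (antecedent false ⇒ implication holds) = true
[root] true AND true AND true = true
Overall: true → enabled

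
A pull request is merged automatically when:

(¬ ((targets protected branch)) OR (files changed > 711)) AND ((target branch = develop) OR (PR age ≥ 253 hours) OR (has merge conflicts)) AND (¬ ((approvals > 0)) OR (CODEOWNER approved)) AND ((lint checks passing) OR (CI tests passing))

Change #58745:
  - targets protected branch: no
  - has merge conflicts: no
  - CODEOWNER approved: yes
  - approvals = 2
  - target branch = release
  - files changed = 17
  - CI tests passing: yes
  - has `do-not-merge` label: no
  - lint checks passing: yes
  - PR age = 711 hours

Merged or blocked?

Atomic conditions:
  targets protected branch: no → false
  files changed > 711: 17 > 711 is false
  target branch = develop: release == develop is false
  PR age ≥ 253 hours: 711 ≥ 253 is true
  has merge conflicts: no → false
  approvals > 0: 2 > 0 is true
  CODEOWNER approved: yes → true
  lint checks passing: yes → true
  CI tests passing: yes → true
Combine:
[1.1] NOT false = true
[1] true OR false = true
[2] false OR true OR false = true
[3.1] NOT true = false
[3] false OR true = true
[4] true OR true = true
[root] true AND true AND true AND true = true
Overall: true → merged

Merged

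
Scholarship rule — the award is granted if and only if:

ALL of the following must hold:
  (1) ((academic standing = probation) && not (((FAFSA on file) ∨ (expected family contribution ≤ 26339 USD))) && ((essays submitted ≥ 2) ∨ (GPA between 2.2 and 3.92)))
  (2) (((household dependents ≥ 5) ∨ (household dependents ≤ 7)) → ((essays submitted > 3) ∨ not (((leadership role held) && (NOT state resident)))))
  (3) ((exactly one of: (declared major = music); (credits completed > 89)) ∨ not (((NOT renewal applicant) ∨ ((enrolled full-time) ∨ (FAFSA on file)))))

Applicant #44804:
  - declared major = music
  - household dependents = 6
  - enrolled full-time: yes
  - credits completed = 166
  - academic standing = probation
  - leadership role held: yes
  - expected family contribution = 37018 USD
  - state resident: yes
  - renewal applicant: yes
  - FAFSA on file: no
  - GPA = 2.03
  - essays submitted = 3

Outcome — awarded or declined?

Declined

Atomic conditions:
  academic standing = probation: probation == probation is true
  FAFSA on file: no → false
  expected family contribution ≤ 26339 USD: 37018 ≤ 26339 is false
  essays submitted ≥ 2: 3 ≥ 2 is true
  GPA between 2.2 and 3.92: 2.03 in [2.2, 3.92] is false
  household dependents ≥ 5: 6 ≥ 5 is true
  household dependents ≤ 7: 6 ≤ 7 is true
  essays submitted > 3: 3 > 3 is false
  leadership role held: yes → true
  NOT state resident: yes → false
  declared major = music: music == music is true
  credits completed > 89: 166 > 89 is true
  NOT renewal applicant: yes → false
  enrolled full-time: yes → true
Combine:
[1.2.1] false OR false = false
[1.2] NOT false = true
[1.3] true OR false = true
[1] true AND true AND true = true
[2.1] true OR true = true
[2.2.2.1] true AND false = false
[2.2.2] NOT false = true
[2.2] false OR true = true
[2] true → true = true
[3.1] exactly-one(true, true) = false
[3.2.1.2] true OR false = true
[3.2.1] false OR true = true
[3.2] NOT true = false
[3] false OR false = false
[root] true AND true AND false = false
Overall: false → declined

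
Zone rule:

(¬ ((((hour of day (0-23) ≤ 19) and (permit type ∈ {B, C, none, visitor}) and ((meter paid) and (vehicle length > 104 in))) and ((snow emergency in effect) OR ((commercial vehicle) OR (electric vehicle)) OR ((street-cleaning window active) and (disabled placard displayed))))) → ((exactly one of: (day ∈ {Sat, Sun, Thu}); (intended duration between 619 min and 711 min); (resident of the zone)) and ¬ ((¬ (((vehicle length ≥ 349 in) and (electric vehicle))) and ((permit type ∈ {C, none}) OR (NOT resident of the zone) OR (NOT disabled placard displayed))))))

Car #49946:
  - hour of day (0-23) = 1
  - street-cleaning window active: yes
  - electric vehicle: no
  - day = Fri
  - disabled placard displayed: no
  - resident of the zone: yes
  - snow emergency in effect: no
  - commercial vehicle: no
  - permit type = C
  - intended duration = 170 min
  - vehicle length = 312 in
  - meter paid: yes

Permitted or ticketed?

Ticketed

Atomic conditions:
  hour of day (0-23) ≤ 19: 1 ≤ 19 is true
  permit type ∈ {B, C, none, visitor}: C is in the set → true
  meter paid: yes → true
  vehicle length > 104 in: 312 > 104 is true
  snow emergency in effect: no → false
  commercial vehicle: no → false
  electric vehicle: no → false
  street-cleaning window active: yes → true
  disabled placard displayed: no → false
  day ∈ {Sat, Sun, Thu}: Fri is not in the set → false
  intended duration between 619 min and 711 min: 170 in [619, 711] is false
  resident of the zone: yes → true
  vehicle length ≥ 349 in: 312 ≥ 349 is false
  permit type ∈ {C, none}: C is in the set → true
  NOT resident of the zone: yes → false
  NOT disabled placard displayed: no → true
Combine:
[1.1.1.3] true AND true = true
[1.1.1] true AND true AND true = true
[1.1.2.2] false OR false = false
[1.1.2.3] true AND false = false
[1.1.2] false OR false OR false = false
[1.1] true AND false = false
[1] NOT false = true
[2.1] exactly-one(false, false, true) = true
[2.2.1.1.1] false AND false = false
[2.2.1.1] NOT false = true
[2.2.1.2] true OR false OR true = true
[2.2.1] true AND true = true
[2.2] NOT true = false
[2] true AND false = false
[root] true → false = false
Overall: false → ticketed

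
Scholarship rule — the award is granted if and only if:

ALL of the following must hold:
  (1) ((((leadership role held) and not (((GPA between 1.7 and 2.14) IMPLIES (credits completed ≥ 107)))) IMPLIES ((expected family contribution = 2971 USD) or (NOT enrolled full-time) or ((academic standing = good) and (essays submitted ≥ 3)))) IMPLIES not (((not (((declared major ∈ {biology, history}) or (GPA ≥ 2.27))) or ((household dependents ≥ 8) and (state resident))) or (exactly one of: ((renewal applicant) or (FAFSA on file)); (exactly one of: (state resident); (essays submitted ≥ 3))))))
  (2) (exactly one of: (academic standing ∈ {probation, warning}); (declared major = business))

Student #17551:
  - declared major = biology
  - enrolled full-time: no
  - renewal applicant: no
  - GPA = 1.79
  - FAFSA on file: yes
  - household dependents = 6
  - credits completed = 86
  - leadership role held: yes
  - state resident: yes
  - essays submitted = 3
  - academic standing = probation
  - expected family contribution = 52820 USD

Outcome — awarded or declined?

Declined

Atomic conditions:
  leadership role held: yes → true
  GPA between 1.7 and 2.14: 1.79 in [1.7, 2.14] is true
  credits completed ≥ 107: 86 ≥ 107 is false
  expected family contribution = 2971 USD: 52820 == 2971 is false
  NOT enrolled full-time: no → true
  academic standing = good: probation == good is false
  essays submitted ≥ 3: 3 ≥ 3 is true
  declared major ∈ {biology, history}: biology is in the set → true
  GPA ≥ 2.27: 1.79 ≥ 2.27 is false
  household dependents ≥ 8: 6 ≥ 8 is false
  state resident: yes → true
  renewal applicant: no → false
  FAFSA on file: yes → true
  academic standing ∈ {probation, warning}: probation is in the set → true
  declared major = business: biology == business is false
Combine:
[1.1.1.2.1] true → false = false
[1.1.1.2] NOT false = true
[1.1.1] true AND true = true
[1.1.2.3] false AND true = false
[1.1.2] false OR true OR false = true
[1.1] true → true = true
[1.2.1.1.1.1] true OR false = true
[1.2.1.1.1] NOT true = false
[1.2.1.1.2] false AND true = false
[1.2.1.1] false OR false = false
[1.2.1.2.1] false OR true = true
[1.2.1.2.2] exactly-one(true, true) = false
[1.2.1.2] exactly-one(true, false) = true
[1.2.1] false OR true = true
[1.2] NOT true = false
[1] true → false = false
[2] exactly-one(true, false) = true
[root] false AND true = false
Overall: false → declined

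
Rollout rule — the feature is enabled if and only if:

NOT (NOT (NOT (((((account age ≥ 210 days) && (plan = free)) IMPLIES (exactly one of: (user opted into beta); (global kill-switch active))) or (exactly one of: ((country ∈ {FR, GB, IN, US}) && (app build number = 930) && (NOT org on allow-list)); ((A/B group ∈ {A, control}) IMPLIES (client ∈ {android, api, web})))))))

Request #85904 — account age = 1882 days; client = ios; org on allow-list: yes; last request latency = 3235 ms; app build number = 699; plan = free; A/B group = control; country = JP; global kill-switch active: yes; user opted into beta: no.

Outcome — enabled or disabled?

Atomic conditions:
  account age ≥ 210 days: 1882 ≥ 210 is true
  plan = free: free == free is true
  user opted into beta: no → false
  global kill-switch active: yes → true
  country ∈ {FR, GB, IN, US}: JP is not in the set → false
  app build number = 930: 699 == 930 is false
  NOT org on allow-list: yes → false
  A/B group ∈ {A, control}: control is in the set → true
  client ∈ {android, api, web}: ios is not in the set → false
Combine:
[1.1.1.1.1] true AND true = true
[1.1.1.1.2] exactly-one(false, true) = true
[1.1.1.1] true → true = true
[1.1.1.2.1] false AND false AND false = false
[1.1.1.2.2] true → false = false
[1.1.1.2] exactly-one(false, false) = false
[1.1.1] true OR false = true
[1.1] NOT true = false
[1] NOT false = true
[root] NOT true = false
Overall: false → disabled

Disabled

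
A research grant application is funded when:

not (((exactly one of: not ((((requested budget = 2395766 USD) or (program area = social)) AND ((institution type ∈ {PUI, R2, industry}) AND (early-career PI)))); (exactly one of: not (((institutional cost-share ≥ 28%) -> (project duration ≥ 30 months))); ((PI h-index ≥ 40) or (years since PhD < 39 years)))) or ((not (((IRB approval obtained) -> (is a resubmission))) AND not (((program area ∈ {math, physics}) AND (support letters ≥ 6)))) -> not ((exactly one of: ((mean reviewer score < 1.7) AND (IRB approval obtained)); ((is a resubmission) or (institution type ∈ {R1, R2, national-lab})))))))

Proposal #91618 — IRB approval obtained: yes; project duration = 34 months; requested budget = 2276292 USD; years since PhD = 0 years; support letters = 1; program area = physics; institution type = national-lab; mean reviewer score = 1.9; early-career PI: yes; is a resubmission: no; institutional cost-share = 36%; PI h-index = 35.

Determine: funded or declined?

Funded

Atomic conditions:
  requested budget = 2395766 USD: 2276292 == 2395766 is false
  program area = social: physics == social is false
  institution type ∈ {PUI, R2, industry}: national-lab is not in the set → false
  early-career PI: yes → true
  institutional cost-share ≥ 28%: 36 ≥ 28 is true
  project duration ≥ 30 months: 34 ≥ 30 is true
  PI h-index ≥ 40: 35 ≥ 40 is false
  years since PhD < 39 years: 0 < 39 is true
  IRB approval obtained: yes → true
  is a resubmission: no → false
  program area ∈ {math, physics}: physics is in the set → true
  support letters ≥ 6: 1 ≥ 6 is false
  mean reviewer score < 1.7: 1.9 < 1.7 is false
  institution type ∈ {R1, R2, national-lab}: national-lab is in the set → true
Combine:
[1.1.1.1.1] false OR false = false
[1.1.1.1.2] false AND true = false
[1.1.1.1] false AND false = false
[1.1.1] NOT false = true
[1.1.2.1.1] true → true = true
[1.1.2.1] NOT true = false
[1.1.2.2] false OR true = true
[1.1.2] exactly-one(false, true) = true
[1.1] exactly-one(true, true) = false
[1.2.1.1.1] true → false = false
[1.2.1.1] NOT false = true
[1.2.1.2.1] true AND false = false
[1.2.1.2] NOT false = true
[1.2.1] true AND true = true
[1.2.2.1.1] false AND true = false
[1.2.2.1.2] false OR true = true
[1.2.2.1] exactly-one(false, true) = true
[1.2.2] NOT true = false
[1.2] true → false = false
[1] false OR false = false
[root] NOT false = true
Overall: true → funded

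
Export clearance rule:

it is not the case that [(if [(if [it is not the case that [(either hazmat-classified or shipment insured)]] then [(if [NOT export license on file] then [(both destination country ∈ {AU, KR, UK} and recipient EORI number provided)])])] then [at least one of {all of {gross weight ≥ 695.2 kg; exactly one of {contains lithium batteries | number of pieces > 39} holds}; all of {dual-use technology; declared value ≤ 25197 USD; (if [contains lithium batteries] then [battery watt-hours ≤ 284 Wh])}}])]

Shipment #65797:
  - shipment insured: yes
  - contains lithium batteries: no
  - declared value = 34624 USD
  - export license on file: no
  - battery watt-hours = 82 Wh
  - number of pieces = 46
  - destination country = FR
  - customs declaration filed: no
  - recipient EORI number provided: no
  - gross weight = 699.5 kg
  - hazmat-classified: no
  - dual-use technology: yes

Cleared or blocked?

Blocked

Atomic conditions:
  hazmat-classified: no → false
  shipment insured: yes → true
  NOT export license on file: no → true
  destination country ∈ {AU, KR, UK}: FR is not in the set → false
  recipient EORI number provided: no → false
  gross weight ≥ 695.2 kg: 699.5 ≥ 695.2 is true
  contains lithium batteries: no → false
  number of pieces > 39: 46 > 39 is true
  dual-use technology: yes → true
  declared value ≤ 25197 USD: 34624 ≤ 25197 is false
  battery watt-hours ≤ 284 Wh: 82 ≤ 284 is true
Combine:
[1.1.1.1] false OR true = true
[1.1.1] NOT true = false
[1.1.2.2] false AND false = false
[1.1.2] true → false = false
[1.1] false → false (antecedent false ⇒ implication holds) = true
[1.2.1.2] exactly-one(false, true) = true
[1.2.1] true AND true = true
[1.2.2.3] false → true (antecedent false ⇒ implication holds) = true
[1.2.2] true AND false AND true = false
[1.2] true OR false = true
[1] true → true = true
[root] NOT true = false
Overall: false → blocked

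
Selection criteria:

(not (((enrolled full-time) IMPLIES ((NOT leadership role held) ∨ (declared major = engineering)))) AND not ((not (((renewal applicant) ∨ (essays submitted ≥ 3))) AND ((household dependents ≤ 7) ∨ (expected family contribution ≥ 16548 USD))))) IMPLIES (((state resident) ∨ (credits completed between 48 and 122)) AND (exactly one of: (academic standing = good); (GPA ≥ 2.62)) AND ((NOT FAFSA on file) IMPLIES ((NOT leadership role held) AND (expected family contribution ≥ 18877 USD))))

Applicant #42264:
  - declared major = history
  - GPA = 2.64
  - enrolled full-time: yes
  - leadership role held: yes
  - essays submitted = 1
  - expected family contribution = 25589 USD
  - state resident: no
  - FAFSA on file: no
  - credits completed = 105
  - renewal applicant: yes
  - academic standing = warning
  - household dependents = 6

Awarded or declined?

Atomic conditions:
  enrolled full-time: yes → true
  NOT leadership role held: yes → false
  declared major = engineering: history == engineering is false
  renewal applicant: yes → true
  essays submitted ≥ 3: 1 ≥ 3 is false
  household dependents ≤ 7: 6 ≤ 7 is true
  expected family contribution ≥ 16548 USD: 25589 ≥ 16548 is true
  state resident: no → false
  credits completed between 48 and 122: 105 in [48, 122] is true
  academic standing = good: warning == good is false
  GPA ≥ 2.62: 2.64 ≥ 2.62 is true
  NOT FAFSA on file: no → true
  expected family contribution ≥ 18877 USD: 25589 ≥ 18877 is true
Combine:
[1.1.1.2] false OR false = false
[1.1.1] true → false = false
[1.1] NOT false = true
[1.2.1.1.1] true OR false = true
[1.2.1.1] NOT true = false
[1.2.1.2] true OR true = true
[1.2.1] false AND true = false
[1.2] NOT false = true
[1] true AND true = true
[2.1] false OR true = true
[2.2] exactly-one(false, true) = true
[2.3.2] false AND true = false
[2.3] true → false = false
[2] true AND true AND false = false
[root] true → false = false
Overall: false → declined

Declined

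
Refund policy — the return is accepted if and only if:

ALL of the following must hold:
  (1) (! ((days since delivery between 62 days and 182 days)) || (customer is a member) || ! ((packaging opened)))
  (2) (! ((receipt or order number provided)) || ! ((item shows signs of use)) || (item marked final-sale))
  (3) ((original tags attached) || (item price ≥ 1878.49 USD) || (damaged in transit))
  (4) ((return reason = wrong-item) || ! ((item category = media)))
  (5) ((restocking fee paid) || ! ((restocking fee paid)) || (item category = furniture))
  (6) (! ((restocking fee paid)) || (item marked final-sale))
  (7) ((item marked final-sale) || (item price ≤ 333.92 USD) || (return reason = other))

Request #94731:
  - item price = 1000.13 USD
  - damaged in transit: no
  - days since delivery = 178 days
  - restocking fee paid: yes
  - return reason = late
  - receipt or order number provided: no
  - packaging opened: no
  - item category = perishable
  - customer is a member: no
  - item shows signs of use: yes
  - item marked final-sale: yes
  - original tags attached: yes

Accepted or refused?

Accepted

Atomic conditions:
  days since delivery between 62 days and 182 days: 178 in [62, 182] is true
  customer is a member: no → false
  packaging opened: no → false
  receipt or order number provided: no → false
  item shows signs of use: yes → true
  item marked final-sale: yes → true
  original tags attached: yes → true
  item price ≥ 1878.49 USD: 1000.13 ≥ 1878.49 is false
  damaged in transit: no → false
  return reason = wrong-item: late == wrong-item is false
  item category = media: perishable == media is false
  restocking fee paid: yes → true
  item category = furniture: perishable == furniture is false
  item price ≤ 333.92 USD: 1000.13 ≤ 333.92 is false
  return reason = other: late == other is false
Combine:
[1.1] NOT true = false
[1.3] NOT false = true
[1] false OR false OR true = true
[2.1] NOT false = true
[2.2] NOT true = false
[2] true OR false OR true = true
[3] true OR false OR false = true
[4.2] NOT false = true
[4] false OR true = true
[5.2] NOT true = false
[5] true OR false OR false = true
[6.1] NOT true = false
[6] false OR true = true
[7] true OR false OR false = true
[root] true AND true AND true AND true AND true AND true AND true = true
Overall: true → accepted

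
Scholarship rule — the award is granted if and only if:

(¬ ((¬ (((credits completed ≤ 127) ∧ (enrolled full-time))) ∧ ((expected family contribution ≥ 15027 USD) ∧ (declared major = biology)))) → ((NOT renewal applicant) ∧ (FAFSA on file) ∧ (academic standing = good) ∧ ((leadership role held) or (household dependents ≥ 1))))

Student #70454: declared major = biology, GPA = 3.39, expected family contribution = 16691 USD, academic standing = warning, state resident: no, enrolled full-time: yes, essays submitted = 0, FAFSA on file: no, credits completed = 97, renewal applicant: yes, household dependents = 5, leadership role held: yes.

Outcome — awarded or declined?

Atomic conditions:
  credits completed ≤ 127: 97 ≤ 127 is true
  enrolled full-time: yes → true
  expected family contribution ≥ 15027 USD: 16691 ≥ 15027 is true
  declared major = biology: biology == biology is true
  NOT renewal applicant: yes → false
  FAFSA on file: no → false
  academic standing = good: warning == good is false
  leadership role held: yes → true
  household dependents ≥ 1: 5 ≥ 1 is true
Combine:
[1.1.1.1] true AND true = true
[1.1.1] NOT true = false
[1.1.2] true AND true = true
[1.1] false AND true = false
[1] NOT false = true
[2.4] true OR true = true
[2] false AND false AND false AND true = false
[root] true → false = false
Overall: false → declined

Declined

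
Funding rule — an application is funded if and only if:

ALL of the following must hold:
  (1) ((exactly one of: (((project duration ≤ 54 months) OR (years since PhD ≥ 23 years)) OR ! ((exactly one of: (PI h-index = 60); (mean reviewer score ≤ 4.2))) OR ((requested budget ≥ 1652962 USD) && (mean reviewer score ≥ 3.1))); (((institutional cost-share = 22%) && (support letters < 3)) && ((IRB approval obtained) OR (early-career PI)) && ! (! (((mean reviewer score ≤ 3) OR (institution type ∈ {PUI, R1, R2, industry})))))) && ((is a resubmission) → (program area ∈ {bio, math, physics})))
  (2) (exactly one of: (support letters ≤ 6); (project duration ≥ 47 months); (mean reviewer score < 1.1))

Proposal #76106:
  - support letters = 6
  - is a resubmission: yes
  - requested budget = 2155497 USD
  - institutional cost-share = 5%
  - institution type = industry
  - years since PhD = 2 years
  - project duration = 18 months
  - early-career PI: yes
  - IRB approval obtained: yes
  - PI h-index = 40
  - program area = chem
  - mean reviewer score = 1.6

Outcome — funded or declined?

Declined

Atomic conditions:
  project duration ≤ 54 months: 18 ≤ 54 is true
  years since PhD ≥ 23 years: 2 ≥ 23 is false
  PI h-index = 60: 40 == 60 is false
  mean reviewer score ≤ 4.2: 1.6 ≤ 4.2 is true
  requested budget ≥ 1652962 USD: 2155497 ≥ 1652962 is true
  mean reviewer score ≥ 3.1: 1.6 ≥ 3.1 is false
  institutional cost-share = 22%: 5 == 22 is false
  support letters < 3: 6 < 3 is false
  IRB approval obtained: yes → true
  early-career PI: yes → true
  mean reviewer score ≤ 3: 1.6 ≤ 3 is true
  institution type ∈ {PUI, R1, R2, industry}: industry is in the set → true
  is a resubmission: yes → true
  program area ∈ {bio, math, physics}: chem is not in the set → false
  support letters ≤ 6: 6 ≤ 6 is true
  project duration ≥ 47 months: 18 ≥ 47 is false
  mean reviewer score < 1.1: 1.6 < 1.1 is false
Combine:
[1.1.1.1] true OR false = true
[1.1.1.2.1] exactly-one(false, true) = true
[1.1.1.2] NOT true = false
[1.1.1.3] true AND false = false
[1.1.1] true OR false OR false = true
[1.1.2.1] false AND false = false
[1.1.2.2] true OR true = true
[1.1.2.3.1.1] true OR true = true
[1.1.2.3.1] NOT true = false
[1.1.2.3] NOT false = true
[1.1.2] false AND true AND true = false
[1.1] exactly-one(true, false) = true
[1.2] true → false = false
[1] true AND false = false
[2] exactly-one(true, false, false) = true
[root] false AND true = false
Overall: false → declined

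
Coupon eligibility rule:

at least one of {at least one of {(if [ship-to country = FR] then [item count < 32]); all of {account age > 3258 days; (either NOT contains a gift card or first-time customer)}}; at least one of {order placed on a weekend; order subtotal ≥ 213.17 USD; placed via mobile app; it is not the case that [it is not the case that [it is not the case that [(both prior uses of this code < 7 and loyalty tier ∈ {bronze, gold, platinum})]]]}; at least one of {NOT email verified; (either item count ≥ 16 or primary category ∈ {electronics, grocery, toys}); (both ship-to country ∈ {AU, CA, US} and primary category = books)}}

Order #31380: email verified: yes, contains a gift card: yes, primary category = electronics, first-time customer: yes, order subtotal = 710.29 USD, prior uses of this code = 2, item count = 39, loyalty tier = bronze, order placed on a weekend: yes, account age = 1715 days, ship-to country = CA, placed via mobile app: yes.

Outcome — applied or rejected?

Applied

Atomic conditions:
  ship-to country = FR: CA == FR is false
  item count < 32: 39 < 32 is false
  account age > 3258 days: 1715 > 3258 is false
  NOT contains a gift card: yes → false
  first-time customer: yes → true
  order placed on a weekend: yes → true
  order subtotal ≥ 213.17 USD: 710.29 ≥ 213.17 is true
  placed via mobile app: yes → true
  prior uses of this code < 7: 2 < 7 is true
  loyalty tier ∈ {bronze, gold, platinum}: bronze is in the set → true
  NOT email verified: yes → false
  item count ≥ 16: 39 ≥ 16 is true
  primary category ∈ {electronics, grocery, toys}: electronics is in the set → true
  ship-to country ∈ {AU, CA, US}: CA is in the set → true
  primary category = books: electronics == books is false
Combine:
[1.1] false → false (antecedent false ⇒ implication holds) = true
[1.2.2] false OR true = true
[1.2] false AND true = false
[1] true OR false = true
[2.4.1.1.1] true AND true = true
[2.4.1.1] NOT true = false
[2.4.1] NOT false = true
[2.4] NOT true = false
[2] true OR true OR true OR false = true
[3.2] true OR true = true
[3.3] true AND false = false
[3] false OR true OR false = true
[root] true OR true OR true = true
Overall: true → applied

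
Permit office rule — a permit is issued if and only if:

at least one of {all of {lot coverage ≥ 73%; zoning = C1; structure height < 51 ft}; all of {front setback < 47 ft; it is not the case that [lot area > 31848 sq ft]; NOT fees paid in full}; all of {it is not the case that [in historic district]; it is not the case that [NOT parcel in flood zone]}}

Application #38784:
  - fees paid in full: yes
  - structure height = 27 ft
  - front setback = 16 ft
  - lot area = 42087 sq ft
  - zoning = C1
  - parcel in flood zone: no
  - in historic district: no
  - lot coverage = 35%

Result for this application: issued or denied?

Denied

Atomic conditions:
  lot coverage ≥ 73%: 35 ≥ 73 is false
  zoning = C1: C1 == C1 is true
  structure height < 51 ft: 27 < 51 is true
  front setback < 47 ft: 16 < 47 is true
  lot area > 31848 sq ft: 42087 > 31848 is true
  NOT fees paid in full: yes → false
  in historic district: no → false
  NOT parcel in flood zone: no → true
Combine:
[1] false AND true AND true = false
[2.2] NOT true = false
[2] true AND false AND false = false
[3.1] NOT false = true
[3.2] NOT true = false
[3] true AND false = false
[root] false OR false OR false = false
Overall: false → denied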